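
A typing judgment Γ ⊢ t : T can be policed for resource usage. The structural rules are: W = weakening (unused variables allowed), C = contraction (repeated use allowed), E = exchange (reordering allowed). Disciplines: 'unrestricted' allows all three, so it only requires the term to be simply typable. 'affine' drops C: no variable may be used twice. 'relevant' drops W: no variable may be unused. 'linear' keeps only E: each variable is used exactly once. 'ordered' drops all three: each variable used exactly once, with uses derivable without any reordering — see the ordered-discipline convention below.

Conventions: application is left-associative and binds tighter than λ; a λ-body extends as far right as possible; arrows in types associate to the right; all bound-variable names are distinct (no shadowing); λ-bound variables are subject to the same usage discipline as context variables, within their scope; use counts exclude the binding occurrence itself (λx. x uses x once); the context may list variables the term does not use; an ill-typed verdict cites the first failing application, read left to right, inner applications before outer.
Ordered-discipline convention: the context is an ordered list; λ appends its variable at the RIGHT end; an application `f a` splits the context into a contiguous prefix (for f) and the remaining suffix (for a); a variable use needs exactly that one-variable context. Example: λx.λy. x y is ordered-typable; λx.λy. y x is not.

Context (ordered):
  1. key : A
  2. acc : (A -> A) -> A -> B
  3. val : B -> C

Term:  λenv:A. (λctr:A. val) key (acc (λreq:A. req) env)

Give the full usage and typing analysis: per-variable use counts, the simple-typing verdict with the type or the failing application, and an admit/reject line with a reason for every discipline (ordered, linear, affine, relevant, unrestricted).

usage: key: 1; acc: 1; val: 1; env [bound]: 1; ctr [bound]: 0; req [bound]: 1
uses in reading order: val, key, acc, req, env
typing: well-typed — term : A -> C
ordered: ✗ — needs weakening: ctr unused
linear: ✗ — needs weakening: ctr unused
affine: ✓ — no duplicate uses among key, acc, val, env, ctr, req
relevant: ✗ — needs weakening: ctr unused
unrestricted: ✓ — type-checks (A -> C) and nothing is barred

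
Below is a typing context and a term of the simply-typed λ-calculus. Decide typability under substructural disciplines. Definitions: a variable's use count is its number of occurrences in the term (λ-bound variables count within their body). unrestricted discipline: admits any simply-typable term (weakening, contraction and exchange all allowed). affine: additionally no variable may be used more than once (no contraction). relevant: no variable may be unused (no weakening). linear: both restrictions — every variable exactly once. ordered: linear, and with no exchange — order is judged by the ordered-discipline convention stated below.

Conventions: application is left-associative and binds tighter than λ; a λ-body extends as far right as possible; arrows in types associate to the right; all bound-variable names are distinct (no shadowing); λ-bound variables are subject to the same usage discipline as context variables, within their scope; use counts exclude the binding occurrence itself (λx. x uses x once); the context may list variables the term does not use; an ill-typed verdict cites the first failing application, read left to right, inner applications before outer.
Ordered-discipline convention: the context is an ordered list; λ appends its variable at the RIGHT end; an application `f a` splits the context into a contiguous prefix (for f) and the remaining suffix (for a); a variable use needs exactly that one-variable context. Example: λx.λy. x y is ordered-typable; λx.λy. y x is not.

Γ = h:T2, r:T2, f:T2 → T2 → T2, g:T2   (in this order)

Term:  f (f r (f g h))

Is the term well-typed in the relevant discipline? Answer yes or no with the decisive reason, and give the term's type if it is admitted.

yes — none of h, r, f, g goes unused; term : T2 → T2
variable uses: h: 1×; r: 1×; f: 3×; g: 1×
left-to-right use order: f, f, r, f, g, h
typing: well-typed — term : T2 → T2
per-discipline verdicts: ordered ✗, linear ✗, affine ✗, relevant ✓, unrestricted ✓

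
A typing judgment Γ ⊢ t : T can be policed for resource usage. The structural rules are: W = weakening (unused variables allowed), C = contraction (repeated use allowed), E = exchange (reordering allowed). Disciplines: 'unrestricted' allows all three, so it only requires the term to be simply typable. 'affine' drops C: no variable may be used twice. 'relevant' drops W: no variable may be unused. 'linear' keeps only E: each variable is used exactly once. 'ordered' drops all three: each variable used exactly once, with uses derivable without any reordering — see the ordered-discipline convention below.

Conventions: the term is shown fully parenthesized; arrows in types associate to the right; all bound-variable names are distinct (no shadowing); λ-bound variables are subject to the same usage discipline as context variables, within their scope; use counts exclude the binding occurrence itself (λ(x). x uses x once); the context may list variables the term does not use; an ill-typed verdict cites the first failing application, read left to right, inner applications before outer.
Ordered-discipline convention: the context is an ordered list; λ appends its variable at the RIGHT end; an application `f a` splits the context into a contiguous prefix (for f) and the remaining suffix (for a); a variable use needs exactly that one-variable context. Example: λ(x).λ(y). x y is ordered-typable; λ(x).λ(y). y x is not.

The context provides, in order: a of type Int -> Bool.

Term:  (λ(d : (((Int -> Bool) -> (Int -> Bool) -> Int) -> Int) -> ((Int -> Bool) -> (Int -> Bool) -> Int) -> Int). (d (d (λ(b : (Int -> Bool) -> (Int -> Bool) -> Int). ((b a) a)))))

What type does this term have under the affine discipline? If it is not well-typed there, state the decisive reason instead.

not well-typed under affine — repeated use of a ×2, d ×2
use counts: a ×2; d (λ-bound) ×2; b (λ-bound) ×1
left-to-right use order: d, d, b, a, a
typing: well-typed at ((((Int -> Bool) -> (Int -> Bool) -> Int) -> Int) -> ((Int -> Bool) -> (Int -> Bool) -> Int) -> Int) -> ((Int -> Bool) -> (Int -> Bool) -> Int) -> Int
across the five disciplines: ordered ✗ | linear ✗ | affine ✗ | relevant ✓ | unrestricted ✓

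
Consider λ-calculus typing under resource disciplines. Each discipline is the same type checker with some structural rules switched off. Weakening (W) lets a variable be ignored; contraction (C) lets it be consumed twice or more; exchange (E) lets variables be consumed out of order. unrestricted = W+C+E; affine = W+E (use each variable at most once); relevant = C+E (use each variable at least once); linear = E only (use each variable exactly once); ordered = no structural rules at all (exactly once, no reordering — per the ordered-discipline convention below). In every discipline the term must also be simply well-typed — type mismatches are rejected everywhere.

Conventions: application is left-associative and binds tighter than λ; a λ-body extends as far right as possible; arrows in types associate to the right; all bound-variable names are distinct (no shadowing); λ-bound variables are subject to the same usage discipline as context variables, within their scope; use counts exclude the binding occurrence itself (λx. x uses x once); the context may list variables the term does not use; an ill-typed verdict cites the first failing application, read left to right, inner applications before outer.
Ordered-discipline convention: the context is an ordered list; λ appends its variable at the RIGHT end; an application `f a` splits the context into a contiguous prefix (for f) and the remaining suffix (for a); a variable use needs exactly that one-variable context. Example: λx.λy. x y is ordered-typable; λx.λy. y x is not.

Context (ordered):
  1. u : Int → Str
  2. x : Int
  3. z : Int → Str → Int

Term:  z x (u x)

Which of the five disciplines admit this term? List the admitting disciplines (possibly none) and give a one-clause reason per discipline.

admitted by: relevant, unrestricted
use counts: u=1, x=2, z=1
order of uses: z, x, u, x
typing: well-typed at Int
ordered ✗ (x ×2 used more than once (contraction))
linear ✗ (x ×2 used more than once (contraction))
affine ✗ (x ×2 used more than once (contraction))
relevant ✓ (every one of u, x, z appears)
unrestricted ✓ (simply typable at Int; W, C, E all held)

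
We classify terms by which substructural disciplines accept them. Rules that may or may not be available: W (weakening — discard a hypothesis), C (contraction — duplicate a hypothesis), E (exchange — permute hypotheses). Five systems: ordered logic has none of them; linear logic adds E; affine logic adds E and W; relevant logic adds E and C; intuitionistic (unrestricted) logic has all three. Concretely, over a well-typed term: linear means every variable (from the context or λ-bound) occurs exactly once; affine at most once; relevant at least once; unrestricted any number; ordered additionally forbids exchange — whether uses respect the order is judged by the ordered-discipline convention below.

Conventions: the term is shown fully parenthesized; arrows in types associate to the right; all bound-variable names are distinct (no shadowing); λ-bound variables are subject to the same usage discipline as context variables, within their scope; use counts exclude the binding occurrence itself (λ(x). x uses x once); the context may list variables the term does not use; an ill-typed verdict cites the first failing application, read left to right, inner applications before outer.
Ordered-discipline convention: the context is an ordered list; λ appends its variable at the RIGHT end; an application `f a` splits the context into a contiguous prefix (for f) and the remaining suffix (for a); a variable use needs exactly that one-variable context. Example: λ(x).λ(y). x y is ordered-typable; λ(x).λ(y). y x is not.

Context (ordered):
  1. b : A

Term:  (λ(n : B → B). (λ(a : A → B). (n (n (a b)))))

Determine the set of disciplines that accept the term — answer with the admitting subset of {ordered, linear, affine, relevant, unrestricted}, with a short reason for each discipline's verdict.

admitting disciplines: relevant, unrestricted
use counts: b: 1; n [bound]: 2; a [bound]: 1
use order (left to right): n, n, a, b
typing: well-typed at (B → B) → (A → B) → B
ordered: ✗ — uses contraction: n ×2
linear: ✗ — uses contraction: n ×2
affine: ✗ — uses contraction: n ×2
relevant: ✓ — none of b, n, a goes unused
unrestricted: ✓ — well-typed at (B → B) → (A → B) → B; no restrictions here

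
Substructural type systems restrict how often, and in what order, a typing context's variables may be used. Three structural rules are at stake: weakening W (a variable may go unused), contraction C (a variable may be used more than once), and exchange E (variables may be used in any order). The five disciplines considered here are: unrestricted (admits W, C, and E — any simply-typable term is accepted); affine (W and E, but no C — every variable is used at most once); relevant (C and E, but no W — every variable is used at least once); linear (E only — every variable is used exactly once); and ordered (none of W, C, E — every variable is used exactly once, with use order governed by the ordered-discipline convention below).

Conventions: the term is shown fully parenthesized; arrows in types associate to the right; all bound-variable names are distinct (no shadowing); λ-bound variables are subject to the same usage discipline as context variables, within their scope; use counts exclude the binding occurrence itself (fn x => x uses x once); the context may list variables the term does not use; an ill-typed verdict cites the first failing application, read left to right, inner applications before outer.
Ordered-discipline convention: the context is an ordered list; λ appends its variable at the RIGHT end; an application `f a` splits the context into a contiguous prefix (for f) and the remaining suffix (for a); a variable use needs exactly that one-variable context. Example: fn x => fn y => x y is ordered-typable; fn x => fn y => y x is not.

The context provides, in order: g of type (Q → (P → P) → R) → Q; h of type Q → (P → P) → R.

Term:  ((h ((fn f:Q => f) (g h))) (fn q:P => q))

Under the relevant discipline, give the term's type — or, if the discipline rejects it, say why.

term : R
use counts: g: 1; h: 2; f (λ-bound): 1; q (λ-bound): 1
uses in reading order: h, f, g, h, q
typing: the term checks, with type R
across the five disciplines: ordered ✗ · linear ✗ · affine ✗ · relevant ✓ · unrestricted ✓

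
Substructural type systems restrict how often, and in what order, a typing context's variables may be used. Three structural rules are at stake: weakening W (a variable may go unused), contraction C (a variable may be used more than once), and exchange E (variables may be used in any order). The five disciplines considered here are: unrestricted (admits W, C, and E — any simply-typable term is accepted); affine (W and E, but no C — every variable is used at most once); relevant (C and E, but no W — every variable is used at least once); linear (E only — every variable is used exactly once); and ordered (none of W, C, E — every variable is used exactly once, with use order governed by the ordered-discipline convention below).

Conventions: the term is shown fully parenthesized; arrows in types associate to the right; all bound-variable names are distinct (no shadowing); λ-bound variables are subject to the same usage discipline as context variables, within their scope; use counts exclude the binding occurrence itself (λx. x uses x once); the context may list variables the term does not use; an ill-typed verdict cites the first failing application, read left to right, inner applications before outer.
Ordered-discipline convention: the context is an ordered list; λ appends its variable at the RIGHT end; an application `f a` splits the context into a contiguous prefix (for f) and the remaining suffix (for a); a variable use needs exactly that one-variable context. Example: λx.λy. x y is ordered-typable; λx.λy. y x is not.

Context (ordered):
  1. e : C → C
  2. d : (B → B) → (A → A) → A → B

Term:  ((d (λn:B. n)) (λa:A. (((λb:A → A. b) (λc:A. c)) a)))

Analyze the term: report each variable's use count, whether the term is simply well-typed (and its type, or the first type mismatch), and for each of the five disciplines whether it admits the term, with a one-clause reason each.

use counts: e=0; d=1; n [bound]=1; a [bound]=1; b [bound]=1; c [bound]=1
use order (left to right): d, n, b, c, a
typing: ✓ — A → B
ordered ✗ (unused: e — weakening required)
linear ✗ (unused: e — weakening required)
affine ✓ (none of e, d, n, a, b, c used more than once)
relevant ✗ (unused: e — weakening required)
unrestricted ✓ (simply typable at A → B; W, C, E all held)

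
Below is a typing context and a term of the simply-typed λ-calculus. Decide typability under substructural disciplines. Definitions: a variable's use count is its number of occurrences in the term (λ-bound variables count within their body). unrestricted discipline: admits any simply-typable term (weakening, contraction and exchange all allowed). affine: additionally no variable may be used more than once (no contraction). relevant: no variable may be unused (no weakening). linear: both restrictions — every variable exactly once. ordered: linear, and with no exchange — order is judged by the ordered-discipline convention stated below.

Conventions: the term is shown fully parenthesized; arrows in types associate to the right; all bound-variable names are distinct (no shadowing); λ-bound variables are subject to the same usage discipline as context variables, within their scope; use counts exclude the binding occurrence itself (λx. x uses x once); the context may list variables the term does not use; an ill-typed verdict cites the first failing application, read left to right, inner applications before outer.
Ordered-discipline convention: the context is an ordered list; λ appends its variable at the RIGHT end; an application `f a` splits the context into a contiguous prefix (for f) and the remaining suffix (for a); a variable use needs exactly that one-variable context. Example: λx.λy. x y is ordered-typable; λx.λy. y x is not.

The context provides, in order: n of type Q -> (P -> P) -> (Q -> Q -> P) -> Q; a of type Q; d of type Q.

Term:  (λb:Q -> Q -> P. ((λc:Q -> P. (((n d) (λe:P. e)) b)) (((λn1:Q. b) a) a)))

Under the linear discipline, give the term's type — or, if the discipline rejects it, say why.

not well-typed under linear — a ×2, b ×2 used more than once (contraction); needs weakening: c, n1 unused
counts: n=1, a=2, d=1, b (λ-bound)=2, c (λ-bound)=0, e (λ-bound)=1, n1 (λ-bound)=0
use order (left to right): n, d, e, b, b, a, a
typing: well-typed — term : (Q -> Q -> P) -> Q
all disciplines: ordered ✗; linear ✗; affine ✗; relevant ✗; unrestricted ✓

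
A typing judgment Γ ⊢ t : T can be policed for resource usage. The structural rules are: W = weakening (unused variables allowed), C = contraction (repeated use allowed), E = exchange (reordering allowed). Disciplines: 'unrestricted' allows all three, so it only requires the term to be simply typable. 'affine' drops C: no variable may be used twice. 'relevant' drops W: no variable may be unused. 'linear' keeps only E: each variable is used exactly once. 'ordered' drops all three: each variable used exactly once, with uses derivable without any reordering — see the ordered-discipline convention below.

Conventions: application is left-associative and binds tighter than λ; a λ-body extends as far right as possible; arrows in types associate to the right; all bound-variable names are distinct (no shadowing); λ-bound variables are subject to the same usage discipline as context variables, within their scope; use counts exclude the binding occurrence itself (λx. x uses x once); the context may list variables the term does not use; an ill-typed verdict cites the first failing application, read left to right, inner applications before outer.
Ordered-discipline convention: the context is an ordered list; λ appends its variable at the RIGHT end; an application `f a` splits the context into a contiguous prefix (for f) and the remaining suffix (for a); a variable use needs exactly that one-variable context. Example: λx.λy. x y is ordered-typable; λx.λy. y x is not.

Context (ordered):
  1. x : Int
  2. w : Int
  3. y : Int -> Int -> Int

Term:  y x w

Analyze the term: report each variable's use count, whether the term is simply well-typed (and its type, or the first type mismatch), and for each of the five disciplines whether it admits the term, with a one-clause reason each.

variable uses: x: 1; w: 1; y: 1
use order (left to right): y, x, w
typing: well-typed — term : Int
ordered: ✗, no contiguous prefix/suffix split fits y, x, w
linear: ✓, exactly-once usage across x, w, y
affine: ✓, no duplicate uses among x, w, y
relevant: ✓, every one of x, w, y appears
unrestricted: ✓, simply typable at Int; W, C, E all held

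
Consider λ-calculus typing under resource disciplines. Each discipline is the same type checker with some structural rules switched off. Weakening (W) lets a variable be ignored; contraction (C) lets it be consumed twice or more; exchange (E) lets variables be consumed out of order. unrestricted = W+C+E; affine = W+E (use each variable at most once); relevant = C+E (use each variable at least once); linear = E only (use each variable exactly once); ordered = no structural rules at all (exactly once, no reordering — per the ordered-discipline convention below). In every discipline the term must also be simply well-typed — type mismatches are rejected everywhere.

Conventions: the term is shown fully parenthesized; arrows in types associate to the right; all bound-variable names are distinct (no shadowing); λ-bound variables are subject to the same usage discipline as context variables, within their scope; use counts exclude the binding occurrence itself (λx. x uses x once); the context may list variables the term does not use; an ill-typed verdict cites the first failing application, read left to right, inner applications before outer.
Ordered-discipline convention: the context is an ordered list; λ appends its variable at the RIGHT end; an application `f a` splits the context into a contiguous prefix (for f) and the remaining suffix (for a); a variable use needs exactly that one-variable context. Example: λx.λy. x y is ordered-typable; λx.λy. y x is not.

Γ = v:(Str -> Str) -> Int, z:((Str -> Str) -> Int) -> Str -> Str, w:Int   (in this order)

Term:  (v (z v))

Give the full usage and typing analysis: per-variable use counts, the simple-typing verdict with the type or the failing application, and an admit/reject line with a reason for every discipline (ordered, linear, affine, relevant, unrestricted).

usage: v ×2; z ×1; w ×0
order of uses: v, z, v
typing: well-typed — term : Int
ordered ✗ (needs contraction — v ×2; unused: w — weakening required)
linear ✗ (needs contraction — v ×2; unused: w — weakening required)
affine ✗ (needs contraction — v ×2)
relevant ✗ (unused: w — weakening required)
unrestricted ✓ (type-checks (Int) and nothing is barred)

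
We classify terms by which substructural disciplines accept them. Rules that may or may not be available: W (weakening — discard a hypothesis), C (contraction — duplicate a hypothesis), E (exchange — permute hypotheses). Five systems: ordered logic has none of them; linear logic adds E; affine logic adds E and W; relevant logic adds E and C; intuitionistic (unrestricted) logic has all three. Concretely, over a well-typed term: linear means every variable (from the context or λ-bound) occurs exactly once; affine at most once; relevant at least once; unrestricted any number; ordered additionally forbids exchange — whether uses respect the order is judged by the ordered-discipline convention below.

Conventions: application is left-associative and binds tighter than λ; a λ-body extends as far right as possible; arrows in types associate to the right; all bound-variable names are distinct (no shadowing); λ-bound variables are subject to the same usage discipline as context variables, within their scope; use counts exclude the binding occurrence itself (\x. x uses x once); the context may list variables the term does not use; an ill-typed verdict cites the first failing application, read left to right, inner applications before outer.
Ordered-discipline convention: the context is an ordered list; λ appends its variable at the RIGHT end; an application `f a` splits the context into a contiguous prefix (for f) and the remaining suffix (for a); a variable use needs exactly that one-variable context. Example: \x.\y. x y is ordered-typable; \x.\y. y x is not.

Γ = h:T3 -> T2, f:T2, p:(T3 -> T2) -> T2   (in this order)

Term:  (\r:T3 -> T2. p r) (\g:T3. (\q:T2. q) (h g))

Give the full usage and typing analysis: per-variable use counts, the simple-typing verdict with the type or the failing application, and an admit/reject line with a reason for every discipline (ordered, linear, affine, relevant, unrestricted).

variable uses: h: 1×, f: 0×, p: 1×, r (λ-bound): 1×, g (λ-bound): 1×, q (λ-bound): 1×
uses in reading order: p, r, q, h, g
typing: well-typed — term : T2
ordered: ✗ — f left unused
linear: ✗ — f left unused
affine: ✓ — h, f, p, r, g, q: no repeats, contraction unneeded
relevant: ✗ — f left unused
unrestricted: ✓ — type-checks (T2) and nothing is barred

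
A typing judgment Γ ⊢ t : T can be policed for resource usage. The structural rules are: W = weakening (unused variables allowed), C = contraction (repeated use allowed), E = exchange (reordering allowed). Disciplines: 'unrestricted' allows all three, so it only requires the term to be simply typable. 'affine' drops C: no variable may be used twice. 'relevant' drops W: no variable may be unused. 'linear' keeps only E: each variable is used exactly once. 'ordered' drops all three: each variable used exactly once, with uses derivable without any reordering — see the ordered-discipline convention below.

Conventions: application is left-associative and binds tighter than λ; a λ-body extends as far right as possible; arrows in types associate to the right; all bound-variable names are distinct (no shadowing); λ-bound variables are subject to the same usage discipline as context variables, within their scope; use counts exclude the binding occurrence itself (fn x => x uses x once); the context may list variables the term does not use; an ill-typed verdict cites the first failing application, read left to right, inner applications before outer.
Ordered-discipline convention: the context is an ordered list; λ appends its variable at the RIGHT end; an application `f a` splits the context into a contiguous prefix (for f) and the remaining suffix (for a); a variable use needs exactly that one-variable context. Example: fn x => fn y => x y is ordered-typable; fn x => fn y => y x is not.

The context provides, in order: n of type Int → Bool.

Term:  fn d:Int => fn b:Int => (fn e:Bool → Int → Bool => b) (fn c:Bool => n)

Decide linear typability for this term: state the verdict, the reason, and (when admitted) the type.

no — d, e, c never used (weakening)
usage: n=1, d (bound)=0, b (bound)=1, e (bound)=0, c (bound)=0
order of uses: b, n
typing: well-typed at Int → Int → Int
all disciplines: ordered ✗, linear ✗, affine ✓, relevant ✗, unrestricted ✓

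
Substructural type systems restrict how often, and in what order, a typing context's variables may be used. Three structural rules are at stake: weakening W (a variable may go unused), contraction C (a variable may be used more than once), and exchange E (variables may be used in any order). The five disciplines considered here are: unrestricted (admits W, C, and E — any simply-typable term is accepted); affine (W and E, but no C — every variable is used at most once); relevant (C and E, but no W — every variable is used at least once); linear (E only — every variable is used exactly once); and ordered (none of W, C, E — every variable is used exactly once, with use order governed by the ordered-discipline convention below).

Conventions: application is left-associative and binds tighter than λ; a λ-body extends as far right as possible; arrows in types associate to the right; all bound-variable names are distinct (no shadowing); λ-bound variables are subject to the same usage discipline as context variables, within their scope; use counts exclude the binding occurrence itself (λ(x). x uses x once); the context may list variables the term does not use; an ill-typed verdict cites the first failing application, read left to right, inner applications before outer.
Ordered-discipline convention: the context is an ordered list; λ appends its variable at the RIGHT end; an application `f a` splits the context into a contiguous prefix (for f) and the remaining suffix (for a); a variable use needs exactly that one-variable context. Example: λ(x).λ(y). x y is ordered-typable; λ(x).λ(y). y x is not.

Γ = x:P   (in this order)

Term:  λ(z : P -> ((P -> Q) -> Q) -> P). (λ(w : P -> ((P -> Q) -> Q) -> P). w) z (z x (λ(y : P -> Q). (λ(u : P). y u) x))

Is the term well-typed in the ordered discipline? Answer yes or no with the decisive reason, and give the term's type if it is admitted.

no — repeated use of x ×2, z ×2
usage: x: 2, z (bound): 2, w (bound): 1, y (bound): 1, u (bound): 1
order of uses: w, z, z, x, y, u, x
typing: well-typed — term : (P -> ((P -> Q) -> Q) -> P) -> ((P -> Q) -> Q) -> P
all disciplines: ordered ✗ · linear ✗ · affine ✗ · relevant ✓ · unrestricted ✓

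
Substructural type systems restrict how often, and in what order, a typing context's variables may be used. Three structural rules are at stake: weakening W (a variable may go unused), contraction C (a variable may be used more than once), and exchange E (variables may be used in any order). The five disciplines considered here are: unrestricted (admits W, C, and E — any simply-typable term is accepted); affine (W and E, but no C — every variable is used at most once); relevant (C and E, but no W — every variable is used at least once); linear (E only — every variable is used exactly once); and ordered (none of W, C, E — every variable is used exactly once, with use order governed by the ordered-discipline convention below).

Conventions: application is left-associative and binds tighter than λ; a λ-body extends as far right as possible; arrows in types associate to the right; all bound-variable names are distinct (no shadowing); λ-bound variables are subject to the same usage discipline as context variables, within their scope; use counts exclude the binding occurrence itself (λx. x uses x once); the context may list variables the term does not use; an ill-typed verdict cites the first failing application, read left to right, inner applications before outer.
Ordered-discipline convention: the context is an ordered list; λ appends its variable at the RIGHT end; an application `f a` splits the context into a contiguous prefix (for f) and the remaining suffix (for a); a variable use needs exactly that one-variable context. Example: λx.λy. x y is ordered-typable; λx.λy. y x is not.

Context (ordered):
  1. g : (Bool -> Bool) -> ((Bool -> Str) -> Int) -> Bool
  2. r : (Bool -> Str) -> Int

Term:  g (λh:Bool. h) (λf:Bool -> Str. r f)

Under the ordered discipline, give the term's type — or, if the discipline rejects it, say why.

term : Bool
variable uses: g: 1; r: 1; h [bound]: 1; f [bound]: 1
uses in reading order: g, h, r, f
typing: well-typed — term : Bool
all disciplines: ordered ✓; linear ✓; affine ✓; relevant ✓; unrestricted ✓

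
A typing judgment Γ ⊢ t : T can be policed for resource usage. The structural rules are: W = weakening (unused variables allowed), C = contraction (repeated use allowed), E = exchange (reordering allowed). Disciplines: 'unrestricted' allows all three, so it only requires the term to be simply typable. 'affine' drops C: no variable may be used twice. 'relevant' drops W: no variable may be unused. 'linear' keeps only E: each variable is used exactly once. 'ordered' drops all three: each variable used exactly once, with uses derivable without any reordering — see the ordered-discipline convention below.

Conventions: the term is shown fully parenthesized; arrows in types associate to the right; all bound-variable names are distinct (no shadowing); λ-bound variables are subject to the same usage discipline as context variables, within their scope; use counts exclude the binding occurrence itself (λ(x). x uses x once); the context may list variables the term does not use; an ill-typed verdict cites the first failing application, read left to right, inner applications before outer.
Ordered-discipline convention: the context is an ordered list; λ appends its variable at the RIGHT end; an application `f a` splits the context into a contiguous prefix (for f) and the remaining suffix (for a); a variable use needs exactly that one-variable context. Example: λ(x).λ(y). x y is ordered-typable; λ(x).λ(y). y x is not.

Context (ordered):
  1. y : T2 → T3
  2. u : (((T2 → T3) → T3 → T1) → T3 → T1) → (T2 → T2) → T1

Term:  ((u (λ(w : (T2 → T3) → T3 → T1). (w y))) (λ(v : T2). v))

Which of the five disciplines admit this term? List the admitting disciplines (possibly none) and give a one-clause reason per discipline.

admitting disciplines: linear, affine, relevant, unrestricted
usage: y ×1, u ×1, w (bound) ×1, v (bound) ×1
left-to-right use order: u, w, y, v
typing: well-typed at T1
ordered: ✗ — no ordered split (uses run u, w, y, v)
linear: ✓ — exactly-once usage across y, u, w, v
affine: ✓ — at most one use each (y, u, w, v)
relevant: ✓ — none of y, u, w, v goes unused
unrestricted: ✓ — well-typed at T1; no restrictions here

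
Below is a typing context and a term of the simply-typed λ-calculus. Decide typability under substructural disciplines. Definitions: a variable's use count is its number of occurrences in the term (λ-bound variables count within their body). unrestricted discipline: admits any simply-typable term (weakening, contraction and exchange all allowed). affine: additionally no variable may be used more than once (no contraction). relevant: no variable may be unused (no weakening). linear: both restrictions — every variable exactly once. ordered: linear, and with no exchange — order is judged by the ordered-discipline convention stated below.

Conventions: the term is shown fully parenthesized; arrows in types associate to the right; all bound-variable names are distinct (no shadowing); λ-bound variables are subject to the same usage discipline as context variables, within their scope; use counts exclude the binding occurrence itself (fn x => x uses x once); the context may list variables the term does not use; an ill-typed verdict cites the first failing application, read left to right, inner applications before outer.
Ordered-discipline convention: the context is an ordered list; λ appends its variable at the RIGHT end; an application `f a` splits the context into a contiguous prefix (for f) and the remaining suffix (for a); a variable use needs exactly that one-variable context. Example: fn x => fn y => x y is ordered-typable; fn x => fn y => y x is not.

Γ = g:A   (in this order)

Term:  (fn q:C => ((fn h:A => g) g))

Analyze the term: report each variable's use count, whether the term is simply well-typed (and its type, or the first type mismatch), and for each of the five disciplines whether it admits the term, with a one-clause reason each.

variable uses: g ×2, q (λ-bound) ×0, h (λ-bound) ×0
uses in reading order: g, g
typing: well-typed — term : C → A
ordered: ✗, repeated use of g ×2; q, h left unused
linear: ✗, repeated use of g ×2; q, h left unused
affine: ✗, repeated use of g ×2
relevant: ✗, q, h left unused
unrestricted: ✓, well-typed at C → A; no restrictions here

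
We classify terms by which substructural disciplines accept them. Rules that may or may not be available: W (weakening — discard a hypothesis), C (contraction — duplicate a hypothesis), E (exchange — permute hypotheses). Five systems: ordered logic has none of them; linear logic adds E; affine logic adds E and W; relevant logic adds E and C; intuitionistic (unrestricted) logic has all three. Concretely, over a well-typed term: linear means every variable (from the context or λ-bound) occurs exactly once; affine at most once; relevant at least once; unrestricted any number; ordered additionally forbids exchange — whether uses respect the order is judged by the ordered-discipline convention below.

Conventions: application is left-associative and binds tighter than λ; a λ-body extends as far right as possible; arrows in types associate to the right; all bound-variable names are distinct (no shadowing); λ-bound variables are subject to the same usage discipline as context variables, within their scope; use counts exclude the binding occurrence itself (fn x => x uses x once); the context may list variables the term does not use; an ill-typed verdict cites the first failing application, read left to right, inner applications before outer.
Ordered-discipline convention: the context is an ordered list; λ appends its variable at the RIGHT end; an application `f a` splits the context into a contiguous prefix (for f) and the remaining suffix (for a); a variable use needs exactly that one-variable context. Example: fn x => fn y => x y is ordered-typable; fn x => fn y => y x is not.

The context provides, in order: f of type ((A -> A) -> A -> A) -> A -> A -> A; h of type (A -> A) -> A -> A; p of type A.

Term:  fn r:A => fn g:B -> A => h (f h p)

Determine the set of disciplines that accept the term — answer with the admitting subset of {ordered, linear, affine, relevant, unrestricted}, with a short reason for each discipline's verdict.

admitting disciplines: unrestricted
usage: f: 1×, h: 2×, p: 1×, r [bound]: 0×, g [bound]: 0×
uses in reading order: h, f, h, p
typing: well-typed — term : A -> (B -> A) -> A -> A
ordered ✗ (needs contraction — h ×2; unused: r, g — weakening required)
linear ✗ (needs contraction — h ×2; unused: r, g — weakening required)
affine ✗ (needs contraction — h ×2)
relevant ✗ (unused: r, g — weakening required)
unrestricted ✓ (well-typed at A -> (B -> A) -> A -> A; no restrictions here)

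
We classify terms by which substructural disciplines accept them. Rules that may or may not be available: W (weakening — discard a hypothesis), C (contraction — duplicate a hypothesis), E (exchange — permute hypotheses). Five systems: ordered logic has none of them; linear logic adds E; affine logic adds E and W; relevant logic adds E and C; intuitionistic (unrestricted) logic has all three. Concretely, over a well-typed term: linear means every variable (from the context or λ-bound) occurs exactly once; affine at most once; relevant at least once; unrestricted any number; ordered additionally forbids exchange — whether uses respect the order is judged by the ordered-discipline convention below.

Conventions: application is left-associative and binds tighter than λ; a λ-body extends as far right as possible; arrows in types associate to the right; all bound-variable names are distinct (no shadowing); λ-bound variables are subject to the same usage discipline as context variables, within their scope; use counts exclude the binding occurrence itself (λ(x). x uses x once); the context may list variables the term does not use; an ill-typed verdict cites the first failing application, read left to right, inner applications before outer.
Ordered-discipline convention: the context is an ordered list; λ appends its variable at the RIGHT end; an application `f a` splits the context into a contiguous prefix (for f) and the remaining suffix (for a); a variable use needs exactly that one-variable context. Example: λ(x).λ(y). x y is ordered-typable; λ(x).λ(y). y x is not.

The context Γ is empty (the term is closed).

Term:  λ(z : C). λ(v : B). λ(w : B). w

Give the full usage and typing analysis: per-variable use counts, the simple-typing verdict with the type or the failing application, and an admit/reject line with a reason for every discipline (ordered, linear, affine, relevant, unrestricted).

counts: z [bound] ×0, v [bound] ×0, w [bound] ×1
use order (left to right): w
typing: the term checks, with type C → B → B → B
ordered: ✗ — z, v never used (weakening)
linear: ✗ — z, v never used (weakening)
affine: ✓ — no duplicate uses among z, v, w
relevant: ✗ — z, v never used (weakening)
unrestricted: ✓ — typability at C → B → B → B is all that's needed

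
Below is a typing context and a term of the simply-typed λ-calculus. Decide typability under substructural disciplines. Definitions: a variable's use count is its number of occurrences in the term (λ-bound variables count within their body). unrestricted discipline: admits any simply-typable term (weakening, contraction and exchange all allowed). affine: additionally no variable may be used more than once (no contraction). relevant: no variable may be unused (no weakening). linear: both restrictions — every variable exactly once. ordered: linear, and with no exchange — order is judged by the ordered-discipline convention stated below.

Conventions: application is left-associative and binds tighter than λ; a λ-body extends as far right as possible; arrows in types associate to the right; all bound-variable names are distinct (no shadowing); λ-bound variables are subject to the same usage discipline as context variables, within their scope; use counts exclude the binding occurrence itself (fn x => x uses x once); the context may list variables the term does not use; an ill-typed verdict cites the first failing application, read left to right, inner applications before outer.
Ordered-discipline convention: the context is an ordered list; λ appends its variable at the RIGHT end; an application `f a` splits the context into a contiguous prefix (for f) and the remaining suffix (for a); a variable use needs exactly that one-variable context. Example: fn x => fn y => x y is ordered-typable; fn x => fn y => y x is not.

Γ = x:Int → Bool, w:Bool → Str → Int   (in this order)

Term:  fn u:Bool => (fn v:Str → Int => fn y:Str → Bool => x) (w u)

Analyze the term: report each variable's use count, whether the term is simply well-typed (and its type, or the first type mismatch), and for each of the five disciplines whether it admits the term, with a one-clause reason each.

variable uses: x: 1; w: 1; u (bound): 1; v (bound): 0; y (bound): 0
left-to-right use order: x, w, u
typing: the term checks, with type Bool → (Str → Bool) → Int → Bool
ordered: ✗ — unused: v, y — weakening required
linear: ✗ — unused: v, y — weakening required
affine: ✓ — at most one use each (x, w, u, v, y)
relevant: ✗ — unused: v, y — weakening required
unrestricted: ✓ — typability at Bool → (Str → Bool) → Int → Bool is all that's needed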